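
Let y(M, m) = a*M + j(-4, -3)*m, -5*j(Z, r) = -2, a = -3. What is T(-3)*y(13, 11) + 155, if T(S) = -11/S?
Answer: 422/15 ≈ 28.133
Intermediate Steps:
j(Z, r) = ⅖ (j(Z, r) = -⅕*(-2) = ⅖)
y(M, m) = -3*M + 2*m/5
T(-3)*y(13, 11) + 155 = (-11/(-3))*(-3*13 + (⅖)*11) + 155 = (-11*(-⅓))*(-39 + 22/5) + 155 = (11/3)*(-173/5) + 155 = -1903/15 + 155 = 422/15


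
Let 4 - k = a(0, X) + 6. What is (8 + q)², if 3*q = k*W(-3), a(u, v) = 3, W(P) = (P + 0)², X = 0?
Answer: 49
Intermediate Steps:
W(P) = P²
k = -5 (k = 4 - (3 + 6) = 4 - 1*9 = 4 - 9 = -5)
q = -15 (q = (-5*(-3)²)/3 = (-5*9)/3 = (⅓)*(-45) = -15)
(8 + q)² = (8 - 15)² = (-7)² = 49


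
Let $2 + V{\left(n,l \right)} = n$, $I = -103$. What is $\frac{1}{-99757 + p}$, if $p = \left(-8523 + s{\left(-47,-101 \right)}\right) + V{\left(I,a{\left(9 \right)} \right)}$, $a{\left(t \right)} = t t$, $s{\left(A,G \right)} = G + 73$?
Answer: $- \frac{1}{108413} \approx -9.224 \cdot 10^{-6}$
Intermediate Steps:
$s{\left(A,G \right)} = 73 + G$
$a{\left(t \right)} = t^{2}$
$V{\left(n,l \right)} = -2 + n$
$p = -8656$ ($p = \left(-8523 + \left(73 - 101\right)\right) - 105 = \left(-8523 - 28\right) - 105 = -8551 - 105 = -8656$)
$\frac{1}{-99757 + p} = \frac{1}{-99757 - 8656} = \frac{1}{-108413} = - \frac{1}{108413}$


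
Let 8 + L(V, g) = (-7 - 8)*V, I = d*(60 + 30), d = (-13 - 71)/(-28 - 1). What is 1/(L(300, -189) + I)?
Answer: -29/123172 ≈ -0.00023544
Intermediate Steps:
d = 84/29 (d = -84/(-29) = -84*(-1/29) = 84/29 ≈ 2.8966)
I = 7560/29 (I = 84*(60 + 30)/29 = (84/29)*90 = 7560/29 ≈ 260.69)
L(V, g) = -8 - 15*V (L(V, g) = -8 + (-7 - 8)*V = -8 - 15*V)
1/(L(300, -189) + I) = 1/((-8 - 15*300) + 7560/29) = 1/((-8 - 4500) + 7560/29) = 1/(-4508 + 7560/29) = 1/(-123172/29) = -29/123172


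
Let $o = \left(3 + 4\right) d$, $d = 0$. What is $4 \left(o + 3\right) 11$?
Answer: $132$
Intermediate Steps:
$o = 0$ ($o = \left(3 + 4\right) 0 = 7 \cdot 0 = 0$)
$4 \left(o + 3\right) 11 = 4 \left(0 + 3\right) 11 = 4 \cdot 3 \cdot 11 = 4 \cdot 33 = 132$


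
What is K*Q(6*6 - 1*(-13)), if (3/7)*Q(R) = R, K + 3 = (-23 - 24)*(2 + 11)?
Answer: -210602/3 ≈ -70201.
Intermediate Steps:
K = -614 (K = -3 + (-23 - 24)*(2 + 11) = -3 - 47*13 = -3 - 611 = -614)
Q(R) = 7*R/3
K*Q(6*6 - 1*(-13)) = -4298*(6*6 - 1*(-13))/3 = -4298*(36 + 13)/3 = -4298*49/3 = -614*343/3 = -210602/3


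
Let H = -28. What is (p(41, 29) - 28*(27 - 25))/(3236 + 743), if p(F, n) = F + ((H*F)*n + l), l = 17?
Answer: -33290/3979 ≈ -8.3664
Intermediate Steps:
p(F, n) = 17 + F - 28*F*n (p(F, n) = F + ((-28*F)*n + 17) = F + (-28*F*n + 17) = F + (17 - 28*F*n) = 17 + F - 28*F*n)
(p(41, 29) - 28*(27 - 25))/(3236 + 743) = ((17 + 41 - 28*41*29) - 28*(27 - 25))/(3236 + 743) = ((17 + 41 - 33292) - 28*2)/3979 = (-33234 - 56)*(1/3979) = -33290*1/3979 = -33290/3979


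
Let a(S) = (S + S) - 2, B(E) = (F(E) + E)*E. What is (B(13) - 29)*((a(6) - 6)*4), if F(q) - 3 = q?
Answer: 5568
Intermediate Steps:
F(q) = 3 + q
B(E) = E*(3 + 2*E) (B(E) = ((3 + E) + E)*E = (3 + 2*E)*E = E*(3 + 2*E))
a(S) = -2 + 2*S (a(S) = 2*S - 2 = -2 + 2*S)
(B(13) - 29)*((a(6) - 6)*4) = (13*(3 + 2*13) - 29)*(((-2 + 2*6) - 6)*4) = (13*(3 + 26) - 29)*(((-2 + 12) - 6)*4) = (13*29 - 29)*((10 - 6)*4) = (377 - 29)*(4*4) = 348*16 = 5568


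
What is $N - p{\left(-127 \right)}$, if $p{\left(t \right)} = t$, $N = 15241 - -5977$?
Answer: $21345$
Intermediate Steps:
$N = 21218$ ($N = 15241 + 5977 = 21218$)
$N - p{\left(-127 \right)} = 21218 - -127 = 21218 + 127 = 21345$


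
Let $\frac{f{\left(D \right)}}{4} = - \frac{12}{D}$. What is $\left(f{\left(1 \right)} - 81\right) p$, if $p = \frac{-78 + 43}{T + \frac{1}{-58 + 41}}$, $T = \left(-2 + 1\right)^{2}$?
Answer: $\frac{76755}{16} \approx 4797.2$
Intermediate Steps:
$T = 1$ ($T = \left(-1\right)^{2} = 1$)
$f{\left(D \right)} = - \frac{48}{D}$ ($f{\left(D \right)} = 4 \left(- \frac{12}{D}\right) = - \frac{48}{D}$)
$p = - \frac{595}{16}$ ($p = \frac{-78 + 43}{1 + \frac{1}{-58 + 41}} = - \frac{35}{1 + \frac{1}{-17}} = - \frac{35}{1 - \frac{1}{17}} = - \frac{35}{\frac{16}{17}} = \left(-35\right) \frac{17}{16} = - \frac{595}{16} \approx -37.188$)
$\left(f{\left(1 \right)} - 81\right) p = \left(- \frac{48}{1} - 81\right) \left(- \frac{595}{16}\right) = \left(\left(-48\right) 1 - 81\right) \left(- \frac{595}{16}\right) = \left(-48 - 81\right) \left(- \frac{595}{16}\right) = \left(-129\right) \left(- \frac{595}{16}\right) = \frac{76755}{16}$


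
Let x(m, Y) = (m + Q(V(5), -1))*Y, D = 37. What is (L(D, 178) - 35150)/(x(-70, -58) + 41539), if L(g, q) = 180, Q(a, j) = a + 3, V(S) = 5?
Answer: -6994/9027 ≈ -0.77479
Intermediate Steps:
Q(a, j) = 3 + a
x(m, Y) = Y*(8 + m) (x(m, Y) = (m + (3 + 5))*Y = (m + 8)*Y = (8 + m)*Y = Y*(8 + m))
(L(D, 178) - 35150)/(x(-70, -58) + 41539) = (180 - 35150)/(-58*(8 - 70) + 41539) = -34970/(-58*(-62) + 41539) = -34970/(3596 + 41539) = -34970/45135 = -34970*1/45135 = -6994/9027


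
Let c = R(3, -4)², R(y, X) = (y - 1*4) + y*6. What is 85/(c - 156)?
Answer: 85/133 ≈ 0.63910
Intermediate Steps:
R(y, X) = -4 + 7*y (R(y, X) = (y - 4) + 6*y = (-4 + y) + 6*y = -4 + 7*y)
c = 289 (c = (-4 + 7*3)² = (-4 + 21)² = 17² = 289)
85/(c - 156) = 85/(289 - 156) = 85/133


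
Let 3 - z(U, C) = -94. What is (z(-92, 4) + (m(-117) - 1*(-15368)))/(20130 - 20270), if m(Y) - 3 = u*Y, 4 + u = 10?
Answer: -7383/70 ≈ -105.47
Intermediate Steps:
u = 6 (u = -4 + 10 = 6)
z(U, C) = 97 (z(U, C) = 3 - 1*(-94) = 3 + 94 = 97)
m(Y) = 3 + 6*Y
(z(-92, 4) + (m(-117) - 1*(-15368)))/(20130 - 20270) = (97 + ((3 + 6*(-117)) - 1*(-15368)))/(20130 - 20270) = (97 + ((3 - 702) + 15368))/(-140) = (97 + (-699 + 15368))*(-1/140) = (97 + 14669)*(-1/140) = 14766*(-1/140) = -7383/70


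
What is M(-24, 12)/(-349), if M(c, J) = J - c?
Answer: -36/349 ≈ -0.10315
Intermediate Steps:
M(-24, 12)/(-349) = (12 - 1*(-24))/(-349) = (12 + 24)*(-1/349) = 36*(-1/349) = -36/349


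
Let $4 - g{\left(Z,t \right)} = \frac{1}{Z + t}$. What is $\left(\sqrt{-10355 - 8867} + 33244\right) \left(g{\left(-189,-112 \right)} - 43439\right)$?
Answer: $- \frac{434629861896}{301} - \frac{13073934 i \sqrt{19222}}{301} \approx -1.444 \cdot 10^{9} - 6.022 \cdot 10^{6} i$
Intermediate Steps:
$g{\left(Z,t \right)} = 4 - \frac{1}{Z + t}$
$\left(\sqrt{-10355 - 8867} + 33244\right) \left(g{\left(-189,-112 \right)} - 43439\right) = \left(\sqrt{-10355 - 8867} + 33244\right) \left(\frac{-1 + 4 \left(-189\right) + 4 \left(-112\right)}{-189 - 112} - 43439\right) = \left(\sqrt{-19222} + 33244\right) \left(\frac{-1 - 756 - 448}{-301} - 43439\right) = \left(i \sqrt{19222} + 33244\right) \left(\left(- \frac{1}{301}\right) \left(-1205\right) - 43439\right) = \left(33244 + i \sqrt{19222}\right) \left(\frac{1205}{301} - 43439\right) = \left(33244 + i \sqrt{19222}\right) \left(- \frac{13073934}{301}\right) = - \frac{434629861896}{301} - \frac{13073934 i \sqrt{19222}}{301}$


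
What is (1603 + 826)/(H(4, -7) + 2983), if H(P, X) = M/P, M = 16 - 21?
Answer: 9716/11927 ≈ 0.81462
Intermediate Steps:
M = -5
H(P, X) = -5/P
(1603 + 826)/(H(4, -7) + 2983) = (1603 + 826)/(-5/4 + 2983) = 2429/(-5*¼ + 2983) = 2429/(-5/4 + 2983) = 2429/(11927/4) = 2429*(4/11927) = 9716/11927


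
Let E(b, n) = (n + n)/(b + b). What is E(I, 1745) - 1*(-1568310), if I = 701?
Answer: 1099387055/701 ≈ 1.5683e+6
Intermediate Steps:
E(b, n) = n/b (E(b, n) = (2*n)/((2*b)) = (2*n)*(1/(2*b)) = n/b)
E(I, 1745) - 1*(-1568310) = 1745/701 - 1*(-1568310) = 1745*(1/701) + 1568310 = 1745/701 + 1568310 = 1099387055/701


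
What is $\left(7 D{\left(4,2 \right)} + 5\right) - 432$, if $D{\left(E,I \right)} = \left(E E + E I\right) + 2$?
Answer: $-245$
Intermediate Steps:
$D{\left(E,I \right)} = 2 + E^{2} + E I$ ($D{\left(E,I \right)} = \left(E^{2} + E I\right) + 2 = 2 + E^{2} + E I$)
$\left(7 D{\left(4,2 \right)} + 5\right) - 432 = \left(7 \left(2 + 4^{2} + 4 \cdot 2\right) + 5\right) - 432 = \left(7 \left(2 + 16 + 8\right) + 5\right) - 432 = \left(7 \cdot 26 + 5\right) - 432 = \left(182 + 5\right) - 432 = 187 - 432 = -245$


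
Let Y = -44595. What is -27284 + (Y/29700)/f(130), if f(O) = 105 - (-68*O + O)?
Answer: -158735584591/5817900 ≈ -27284.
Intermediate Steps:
f(O) = 105 + 67*O (f(O) = 105 - (-67)*O = 105 + 67*O)
-27284 + (Y/29700)/f(130) = -27284 + (-44595/29700)/(105 + 67*130) = -27284 + (-44595*1/29700)/(105 + 8710) = -27284 - 991/660/8815 = -27284 - 991/660*1/8815 = -27284 - 991/5817900 = -158735584591/5817900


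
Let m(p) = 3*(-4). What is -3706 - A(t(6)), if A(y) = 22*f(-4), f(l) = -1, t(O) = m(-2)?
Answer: -3684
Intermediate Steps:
m(p) = -12
t(O) = -12
A(y) = -22 (A(y) = 22*(-1) = -22)
-3706 - A(t(6)) = -3706 - 1*(-22) = -3706 + 22 = -3684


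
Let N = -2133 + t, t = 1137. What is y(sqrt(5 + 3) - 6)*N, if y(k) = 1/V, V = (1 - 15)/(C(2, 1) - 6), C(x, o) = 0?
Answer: -2988/7 ≈ -426.86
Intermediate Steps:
N = -996 (N = -2133 + 1137 = -996)
V = 7/3 (V = (1 - 15)/(0 - 6) = -14/(-6) = -14*(-1/6) = 7/3 ≈ 2.3333)
y(k) = 3/7 (y(k) = 1/(7/3) = 3/7)
y(sqrt(5 + 3) - 6)*N = (3/7)*(-996) = -2988/7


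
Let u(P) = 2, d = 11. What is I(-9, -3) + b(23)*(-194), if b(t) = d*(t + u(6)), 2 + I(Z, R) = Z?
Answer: -53361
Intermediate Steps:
I(Z, R) = -2 + Z
b(t) = 22 + 11*t (b(t) = 11*(t + 2) = 11*(2 + t) = 22 + 11*t)
I(-9, -3) + b(23)*(-194) = (-2 - 9) + (22 + 11*23)*(-194) = -11 + (22 + 253)*(-194) = -11 + 275*(-194) = -11 - 53350 = -53361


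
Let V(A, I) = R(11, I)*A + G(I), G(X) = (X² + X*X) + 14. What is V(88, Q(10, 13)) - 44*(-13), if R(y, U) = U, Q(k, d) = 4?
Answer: 970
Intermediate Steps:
G(X) = 14 + 2*X² (G(X) = (X² + X²) + 14 = 2*X² + 14 = 14 + 2*X²)
V(A, I) = 14 + 2*I² + A*I (V(A, I) = I*A + (14 + 2*I²) = A*I + (14 + 2*I²) = 14 + 2*I² + A*I)
V(88, Q(10, 13)) - 44*(-13) = (14 + 2*4² + 88*4) - 44*(-13) = (14 + 2*16 + 352) - 1*(-572) = (14 + 32 + 352) + 572 = 398 + 572 = 970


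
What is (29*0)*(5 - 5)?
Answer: 0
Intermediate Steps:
(29*0)*(5 - 5) = 0*0 = 0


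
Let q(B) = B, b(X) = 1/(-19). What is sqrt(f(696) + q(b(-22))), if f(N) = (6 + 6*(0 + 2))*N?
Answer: sqrt(4522589)/19 ≈ 111.93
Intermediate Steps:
f(N) = 18*N (f(N) = (6 + 6*2)*N = (6 + 12)*N = 18*N)
b(X) = -1/19
sqrt(f(696) + q(b(-22))) = sqrt(18*696 - 1/19) = sqrt(12528 - 1/19) = sqrt(238031/19) = sqrt(4522589)/19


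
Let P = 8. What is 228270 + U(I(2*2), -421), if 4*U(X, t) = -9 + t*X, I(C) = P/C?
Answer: 912229/4 ≈ 2.2806e+5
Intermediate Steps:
I(C) = 8/C
U(X, t) = -9/4 + X*t/4 (U(X, t) = (-9 + t*X)/4 = (-9 + X*t)/4 = -9/4 + X*t/4)
228270 + U(I(2*2), -421) = 228270 + (-9/4 + (¼)*(8/((2*2)))*(-421)) = 228270 + (-9/4 + (¼)*(8/4)*(-421)) = 228270 + (-9/4 + (¼)*(8*(¼))*(-421)) = 228270 + (-9/4 + (¼)*2*(-421)) = 228270 + (-9/4 - 421/2) = 228270 - 851/4 = 912229/4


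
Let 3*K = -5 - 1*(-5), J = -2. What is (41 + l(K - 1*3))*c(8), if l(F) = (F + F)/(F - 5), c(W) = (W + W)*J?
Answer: -1336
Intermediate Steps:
K = 0 (K = (-5 - 1*(-5))/3 = (-5 + 5)/3 = (1/3)*0 = 0)
c(W) = -4*W (c(W) = (W + W)*(-2) = (2*W)*(-2) = -4*W)
l(F) = 2*F/(-5 + F) (l(F) = (2*F)/(-5 + F) = 2*F/(-5 + F))
(41 + l(K - 1*3))*c(8) = (41 + 2*(0 - 1*3)/(-5 + (0 - 1*3)))*(-4*8) = (41 + 2*(0 - 3)/(-5 + (0 - 3)))*(-32) = (41 + 2*(-3)/(-5 - 3))*(-32) = (41 + 2*(-3)/(-8))*(-32) = (41 + 2*(-3)*(-1/8))*(-32) = (41 + 3/4)*(-32) = (167/4)*(-32) = -1336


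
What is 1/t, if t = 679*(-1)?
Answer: -1/679 ≈ -0.0014728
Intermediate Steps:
t = -679
1/t = 1/(-679) = -1/679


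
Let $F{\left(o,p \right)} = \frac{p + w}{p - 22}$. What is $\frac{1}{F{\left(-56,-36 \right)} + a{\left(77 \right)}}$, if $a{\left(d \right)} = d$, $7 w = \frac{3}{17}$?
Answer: $\frac{6902}{535735} \approx 0.012883$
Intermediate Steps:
$w = \frac{3}{119}$ ($w = \frac{3 \cdot \frac{1}{17}}{7} = \frac{1}{7} \cdot \frac{3}{17} = \frac{3}{119} \approx 0.02521$)
$F{\left(o,p \right)} = \frac{\frac{3}{119} + p}{-22 + p}$ ($F{\left(o,p \right)} = \frac{p + \frac{3}{119}}{p - 22} = \frac{\frac{3}{119} + p}{-22 + p}$)
$\frac{1}{F{\left(-56,-36 \right)} + a{\left(77 \right)}} = \frac{1}{\frac{\frac{3}{119} - 36}{-22 - 36} + 77} = \frac{1}{\frac{1}{-58} \left(- \frac{4281}{119}\right) + 77} = \frac{1}{\left(- \frac{1}{58}\right) \left(- \frac{4281}{119}\right) + 77} = \frac{1}{\frac{4281}{6902} + 77} = \frac{1}{\frac{535735}{6902}} = \frac{6902}{535735}$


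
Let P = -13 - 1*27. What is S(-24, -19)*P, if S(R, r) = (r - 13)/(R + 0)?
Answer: -160/3 ≈ -53.333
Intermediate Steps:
P = -40 (P = -13 - 27 = -40)
S(R, r) = (-13 + r)/R
S(-24, -19)*P = ((-13 - 19)/(-24))*(-40) = -1/24*(-32)*(-40) = (4/3)*(-40) = -160/3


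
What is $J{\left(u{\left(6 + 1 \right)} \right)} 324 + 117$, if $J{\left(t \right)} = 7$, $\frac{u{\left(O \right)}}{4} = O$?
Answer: $2385$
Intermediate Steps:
$u{\left(O \right)} = 4 O$
$J{\left(u{\left(6 + 1 \right)} \right)} 324 + 117 = 7 \cdot 324 + 117 = 2268 + 117 = 2385$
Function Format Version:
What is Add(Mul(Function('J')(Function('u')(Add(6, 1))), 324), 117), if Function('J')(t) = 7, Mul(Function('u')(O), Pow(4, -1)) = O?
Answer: 2385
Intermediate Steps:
Function('u')(O) = Mul(4, O)
Add(Mul(Function('J')(Function('u')(Add(6, 1))), 324), 117) = Add(Mul(7, 324), 117) = Add(2268, 117) = 2385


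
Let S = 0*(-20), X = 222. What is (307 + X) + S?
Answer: 529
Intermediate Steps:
S = 0
(307 + X) + S = (307 + 222) + 0 = 529 + 0 = 529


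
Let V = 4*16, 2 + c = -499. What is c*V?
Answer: -32064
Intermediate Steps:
c = -501 (c = -2 - 499 = -501)
V = 64
c*V = -501*64 = -32064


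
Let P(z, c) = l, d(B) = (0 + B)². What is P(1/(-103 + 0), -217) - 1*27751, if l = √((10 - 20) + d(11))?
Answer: -27751 + √111 ≈ -27740.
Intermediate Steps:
d(B) = B²
l = √111 (l = √((10 - 20) + 11²) = √(-10 + 121) = √111 ≈ 10.536)
P(z, c) = √111
P(1/(-103 + 0), -217) - 1*27751 = √111 - 1*27751 = √111 - 27751 = -27751 + √111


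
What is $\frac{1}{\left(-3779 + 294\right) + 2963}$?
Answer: $- \frac{1}{522} \approx -0.0019157$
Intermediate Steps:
$\frac{1}{\left(-3779 + 294\right) + 2963} = \frac{1}{-3485 + 2963} = \frac{1}{-522} = - \frac{1}{522}$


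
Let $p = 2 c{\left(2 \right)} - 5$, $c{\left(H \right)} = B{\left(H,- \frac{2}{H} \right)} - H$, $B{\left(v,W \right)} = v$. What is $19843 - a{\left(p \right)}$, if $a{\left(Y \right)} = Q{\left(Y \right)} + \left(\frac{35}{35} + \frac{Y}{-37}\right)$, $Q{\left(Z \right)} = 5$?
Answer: $\frac{733964}{37} \approx 19837.0$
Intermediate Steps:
$c{\left(H \right)} = 0$ ($c{\left(H \right)} = H - H = 0$)
$p = -5$ ($p = 2 \cdot 0 - 5 = 0 - 5 = -5$)
$a{\left(Y \right)} = 6 - \frac{Y}{37}$ ($a{\left(Y \right)} = 5 + \left(\frac{35}{35} + \frac{Y}{-37}\right) = 5 + \left(35 \cdot \frac{1}{35} + Y \left(- \frac{1}{37}\right)\right) = 5 - \left(-1 + \frac{Y}{37}\right) = 6 - \frac{Y}{37}$)
$19843 - a{\left(p \right)} = 19843 - \left(6 - - \frac{5}{37}\right) = 19843 - \left(6 + \frac{5}{37}\right) = 19843 - \frac{227}{37} = \frac{733964}{37}$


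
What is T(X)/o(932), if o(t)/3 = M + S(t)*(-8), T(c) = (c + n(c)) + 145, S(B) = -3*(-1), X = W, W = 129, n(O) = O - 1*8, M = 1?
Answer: -395/69 ≈ -5.7246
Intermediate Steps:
n(O) = -8 + O (n(O) = O - 8 = -8 + O)
X = 129
S(B) = 3
T(c) = 137 + 2*c (T(c) = (c + (-8 + c)) + 145 = (-8 + 2*c) + 145 = 137 + 2*c)
o(t) = -69 (o(t) = 3*(1 + 3*(-8)) = 3*(1 - 24) = 3*(-23) = -69)
T(X)/o(932) = (137 + 2*129)/(-69) = (137 + 258)*(-1/69) = 395*(-1/69) = -395/69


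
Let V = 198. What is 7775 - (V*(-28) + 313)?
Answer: 13006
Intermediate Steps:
7775 - (V*(-28) + 313) = 7775 - (198*(-28) + 313) = 7775 - (-5544 + 313) = 7775 - 1*(-5231) = 7775 + 5231 = 13006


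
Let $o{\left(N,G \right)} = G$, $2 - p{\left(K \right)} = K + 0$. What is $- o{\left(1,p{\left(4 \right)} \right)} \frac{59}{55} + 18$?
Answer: $\frac{1108}{55} \approx 20.145$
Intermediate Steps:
$p{\left(K \right)} = 2 - K$ ($p{\left(K \right)} = 2 - \left(K + 0\right) = 2 - K$)
$- o{\left(1,p{\left(4 \right)} \right)} \frac{59}{55} + 18 = - (2 - 4) \frac{59}{55} + 18 = - (2 - 4) 59 \cdot \frac{1}{55} + 18 = \left(-1\right) \left(-2\right) \frac{59}{55} + 18 = 2 \cdot \frac{59}{55} + 18 = \frac{118}{55} + 18 = \frac{1108}{55}$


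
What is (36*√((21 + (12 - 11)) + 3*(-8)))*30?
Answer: 1080*I*√2 ≈ 1527.4*I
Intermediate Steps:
(36*√((21 + (12 - 11)) + 3*(-8)))*30 = (36*√((21 + 1) - 24))*30 = (36*√(22 - 24))*30 = (36*√(-2))*30 = (36*(I*√2))*30 = (36*I*√2)*30 = 1080*I*√2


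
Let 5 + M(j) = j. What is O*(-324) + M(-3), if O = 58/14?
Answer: -9452/7 ≈ -1350.3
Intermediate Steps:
O = 29/7 (O = 58*(1/14) = 29/7 ≈ 4.1429)
M(j) = -5 + j
O*(-324) + M(-3) = (29/7)*(-324) + (-5 - 3) = -9396/7 - 8 = -9452/7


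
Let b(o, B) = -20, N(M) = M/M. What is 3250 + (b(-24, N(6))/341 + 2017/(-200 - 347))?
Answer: 605514013/186527 ≈ 3246.3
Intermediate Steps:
N(M) = 1
3250 + (b(-24, N(6))/341 + 2017/(-200 - 347)) = 3250 + (-20/341 + 2017/(-200 - 347)) = 3250 + (-20*1/341 + 2017/(-547)) = 3250 + (-20/341 + 2017*(-1/547)) = 3250 + (-20/341 - 2017/547) = 3250 - 698737/186527 = 605514013/186527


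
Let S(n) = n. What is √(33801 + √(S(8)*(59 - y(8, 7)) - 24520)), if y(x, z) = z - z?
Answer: √(33801 + 12*I*√167) ≈ 183.85 + 0.4217*I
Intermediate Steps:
y(x, z) = 0
√(33801 + √(S(8)*(59 - y(8, 7)) - 24520)) = √(33801 + √(8*(59 - 1*0) - 24520)) = √(33801 + √(8*(59 + 0) - 24520)) = √(33801 + √(8*59 - 24520)) = √(33801 + √(472 - 24520)) = √(33801 + √(-24048)) = √(33801 + 12*I*√167)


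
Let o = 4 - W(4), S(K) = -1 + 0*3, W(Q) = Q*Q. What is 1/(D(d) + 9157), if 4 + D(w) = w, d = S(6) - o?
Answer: 1/9164 ≈ 0.00010912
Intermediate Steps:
W(Q) = Q²
S(K) = -1 (S(K) = -1 + 0 = -1)
o = -12 (o = 4 - 1*4² = 4 - 1*16 = 4 - 16 = -12)
d = 11 (d = -1 - 1*(-12) = -1 + 12 = 11)
D(w) = -4 + w
1/(D(d) + 9157) = 1/((-4 + 11) + 9157) = 1/(7 + 9157) = 1/9164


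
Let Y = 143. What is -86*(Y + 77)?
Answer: -18920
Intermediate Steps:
-86*(Y + 77) = -86*(143 + 77) = -86*220 = -18920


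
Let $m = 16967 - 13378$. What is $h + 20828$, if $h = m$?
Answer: $24417$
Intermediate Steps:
$m = 3589$
$h = 3589$
$h + 20828 = 3589 + 20828 = 24417$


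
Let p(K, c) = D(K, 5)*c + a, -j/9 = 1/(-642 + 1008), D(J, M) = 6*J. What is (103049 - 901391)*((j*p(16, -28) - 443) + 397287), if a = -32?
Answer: -19329108426888/61 ≈ -3.1687e+11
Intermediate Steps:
j = -3/122 (j = -9/(-642 + 1008) = -9/366 = -9*1/366 = -3/122 ≈ -0.024590)
p(K, c) = -32 + 6*K*c (p(K, c) = (6*K)*c - 32 = 6*K*c - 32 = -32 + 6*K*c)
(103049 - 901391)*((j*p(16, -28) - 443) + 397287) = (103049 - 901391)*((-3*(-32 + 6*16*(-28))/122 - 443) + 397287) = -798342*((-3*(-32 - 2688)/122 - 443) + 397287) = -798342*((-3/122*(-2720) - 443) + 397287) = -798342*((4080/61 - 443) + 397287) = -798342*(-22943/61 + 397287) = -798342*24211564/61 = -19329108426888/61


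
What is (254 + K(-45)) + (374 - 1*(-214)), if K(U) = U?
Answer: 797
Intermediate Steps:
(254 + K(-45)) + (374 - 1*(-214)) = (254 - 45) + (374 - 1*(-214)) = 209 + (374 + 214) = 209 + 588 = 797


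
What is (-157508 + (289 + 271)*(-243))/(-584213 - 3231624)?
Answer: 293588/3815837 ≈ 0.076939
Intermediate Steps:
(-157508 + (289 + 271)*(-243))/(-584213 - 3231624) = (-157508 + 560*(-243))/(-3815837) = (-157508 - 136080)*(-1/3815837) = -293588*(-1/3815837) = 293588/3815837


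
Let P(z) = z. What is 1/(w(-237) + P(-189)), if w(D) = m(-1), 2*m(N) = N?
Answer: -2/379 ≈ -0.0052770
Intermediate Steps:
m(N) = N/2
w(D) = -½ (w(D) = (½)*(-1) = -½)
1/(w(-237) + P(-189)) = 1/(-½ - 189) = 1/(-379/2) = -2/379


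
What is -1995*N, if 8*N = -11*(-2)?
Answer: -21945/4 ≈ -5486.3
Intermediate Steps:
N = 11/4 (N = (-11*(-2))/8 = (⅛)*22 = 11/4 ≈ 2.7500)
-1995*N = -1995*11/4 = -21945/4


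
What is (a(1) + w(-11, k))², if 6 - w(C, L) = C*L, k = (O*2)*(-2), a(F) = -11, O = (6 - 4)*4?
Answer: 127449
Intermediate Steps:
O = 8 (O = 2*4 = 8)
k = -32 (k = (8*2)*(-2) = 16*(-2) = -32)
w(C, L) = 6 - C*L
(a(1) + w(-11, k))² = (-11 + (6 - 1*(-11)*(-32)))² = (-11 + (6 - 352))² = (-11 - 346)² = (-357)² = 127449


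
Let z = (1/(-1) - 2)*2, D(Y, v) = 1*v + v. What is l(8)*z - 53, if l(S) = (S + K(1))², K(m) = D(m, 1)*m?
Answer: -653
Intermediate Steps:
D(Y, v) = 2*v (D(Y, v) = v + v = 2*v)
z = -6 (z = (-1 - 2)*2 = -3*2 = -6)
K(m) = 2*m (K(m) = (2*1)*m = 2*m)
l(S) = (2 + S)² (l(S) = (S + 2*1)² = (S + 2)² = (2 + S)²)
l(8)*z - 53 = (2 + 8)²*(-6) - 53 = 10²*(-6) - 53 = 100*(-6) - 53 = -600 - 53 = -653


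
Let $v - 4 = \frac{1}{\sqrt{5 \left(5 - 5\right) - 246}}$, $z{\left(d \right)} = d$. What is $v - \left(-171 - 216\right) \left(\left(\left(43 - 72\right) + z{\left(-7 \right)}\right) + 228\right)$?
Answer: $74308 - \frac{i \sqrt{246}}{246} \approx 74308.0 - 0.063758 i$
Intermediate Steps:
$v = 4 - \frac{i \sqrt{246}}{246}$ ($v = 4 + \frac{1}{\sqrt{5 \left(5 - 5\right) - 246}} = 4 + \frac{1}{\sqrt{5 \cdot 0 - 246}} = 4 + \frac{1}{\sqrt{0 - 246}} = 4 + \frac{1}{\sqrt{-246}} = 4 + \frac{1}{i \sqrt{246}} = 4 - \frac{i \sqrt{246}}{246} \approx 4.0 - 0.063758 i$)
$v - \left(-171 - 216\right) \left(\left(\left(43 - 72\right) + z{\left(-7 \right)}\right) + 228\right) = \left(4 - \frac{i \sqrt{246}}{246}\right) - \left(-171 - 216\right) \left(\left(\left(43 - 72\right) - 7\right) + 228\right) = \left(4 - \frac{i \sqrt{246}}{246}\right) - - 387 \left(\left(-29 - 7\right) + 228\right) = \left(4 - \frac{i \sqrt{246}}{246}\right) - - 387 \left(-36 + 228\right) = \left(4 - \frac{i \sqrt{246}}{246}\right) - \left(-387\right) 192 = \left(4 - \frac{i \sqrt{246}}{246}\right) - -74304 = \left(4 - \frac{i \sqrt{246}}{246}\right) + 74304 = 74308 - \frac{i \sqrt{246}}{246}$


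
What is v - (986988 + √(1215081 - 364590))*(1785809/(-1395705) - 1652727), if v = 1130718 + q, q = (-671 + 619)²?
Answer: 758902550003266794/465235 + 2306721123344*√94499/465235 ≈ 1.6327e+12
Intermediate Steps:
q = 2704 (q = (-52)² = 2704)
v = 1133422 (v = 1130718 + 2704 = 1133422)
v - (986988 + √(1215081 - 364590))*(1785809/(-1395705) - 1652727) = 1133422 - (986988 + √(1215081 - 364590))*(1785809/(-1395705) - 1652727) = 1133422 - (986988 + √850491)*(1785809*(-1/1395705) - 1652727) = 1133422 - (986988 + 3*√94499)*(-1785809/1395705 - 1652727) = 1133422 - (986988 + 3*√94499)*(-2306721123344)/1395705 = 1133422 - (-758902022695682624/465235 - 2306721123344*√94499/465235) = 1133422 + (758902022695682624/465235 + 2306721123344*√94499/465235) = 758902550003266794/465235 + 2306721123344*√94499/465235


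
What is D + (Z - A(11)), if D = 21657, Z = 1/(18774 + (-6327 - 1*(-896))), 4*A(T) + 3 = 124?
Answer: 1154262905/53372 ≈ 21627.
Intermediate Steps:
A(T) = 121/4 (A(T) = -3/4 + (1/4)*124 = -3/4 + 31 = 121/4)
Z = 1/13343 (Z = 1/(18774 + (-6327 + 896)) = 1/(18774 - 5431) = 1/13343 ≈ 7.4946e-5)
D + (Z - A(11)) = 21657 + (1/13343 - 1*121/4) = 21657 + (1/13343 - 121/4) = 21657 - 1614499/53372 = 1154262905/53372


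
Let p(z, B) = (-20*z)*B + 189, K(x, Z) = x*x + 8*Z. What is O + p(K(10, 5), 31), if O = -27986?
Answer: -114597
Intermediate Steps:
K(x, Z) = x² + 8*Z
p(z, B) = 189 - 20*B*z (p(z, B) = -20*B*z + 189 = 189 - 20*B*z)
O + p(K(10, 5), 31) = -27986 + (189 - 20*31*(10² + 8*5)) = -27986 + (189 - 20*31*(100 + 40)) = -27986 + (189 - 20*31*140) = -27986 + (189 - 86800) = -27986 - 86611 = -114597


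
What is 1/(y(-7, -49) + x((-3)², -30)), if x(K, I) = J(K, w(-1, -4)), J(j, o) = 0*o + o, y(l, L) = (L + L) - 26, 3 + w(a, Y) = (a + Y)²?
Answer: -1/102 ≈ -0.0098039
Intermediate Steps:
w(a, Y) = -3 + (Y + a)² (w(a, Y) = -3 + (a + Y)² = -3 + (Y + a)²)
y(l, L) = -26 + 2*L (y(l, L) = 2*L - 26 = -26 + 2*L)
J(j, o) = o (J(j, o) = 0 + o = o)
x(K, I) = 22 (x(K, I) = -3 + (-4 - 1)² = -3 + (-5)² = -3 + 25 = 22)
1/(y(-7, -49) + x((-3)², -30)) = 1/((-26 + 2*(-49)) + 22) = 1/((-26 - 98) + 22) = 1/(-124 + 22) = 1/(-102) = -1/102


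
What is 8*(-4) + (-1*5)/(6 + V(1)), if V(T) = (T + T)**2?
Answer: -65/2 ≈ -32.500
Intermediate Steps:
V(T) = 4*T**2 (V(T) = (2*T)**2 = 4*T**2)
8*(-4) + (-1*5)/(6 + V(1)) = 8*(-4) + (-1*5)/(6 + 4*1**2) = -32 - 5/(6 + 4*1) = -32 - 5/(6 + 4) = -32 - 5/10 = -32 - 5*1/10 = -32 - 1/2 = -65/2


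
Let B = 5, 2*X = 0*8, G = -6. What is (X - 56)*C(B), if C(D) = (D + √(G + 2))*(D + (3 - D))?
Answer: -840 - 336*I ≈ -840.0 - 336.0*I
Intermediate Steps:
X = 0 (X = (0*8)/2 = (½)*0 = 0)
C(D) = 3*D + 6*I (C(D) = (D + √(-6 + 2))*(D + (3 - D)) = (D + √(-4))*3 = (D + 2*I)*3 = 3*D + 6*I)
(X - 56)*C(B) = (0 - 56)*(3*5 + 6*I) = -56*(15 + 6*I) = -840 - 336*I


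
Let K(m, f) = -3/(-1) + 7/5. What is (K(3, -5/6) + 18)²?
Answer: 12544/25 ≈ 501.76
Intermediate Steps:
K(m, f) = 22/5 (K(m, f) = -3*(-1) + 7*(⅕) = 3 + 7/5 = 22/5)
(K(3, -5/6) + 18)² = (22/5 + 18)² = (112/5)² = 12544/25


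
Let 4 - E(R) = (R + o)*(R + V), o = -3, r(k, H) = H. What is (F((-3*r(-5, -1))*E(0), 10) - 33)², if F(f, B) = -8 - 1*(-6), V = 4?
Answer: 1225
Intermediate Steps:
E(R) = 4 - (-3 + R)*(4 + R) (E(R) = 4 - (R - 3)*(R + 4) = 4 - (-3 + R)*(4 + R))
F(f, B) = -2 (F(f, B) = -8 + 6 = -2)
(F((-3*r(-5, -1))*E(0), 10) - 33)² = (-2 - 33)² = (-35)² = 1225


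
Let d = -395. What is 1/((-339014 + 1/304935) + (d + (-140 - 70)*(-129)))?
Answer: -304935/95236994264 ≈ -3.2019e-6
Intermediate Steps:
1/((-339014 + 1/304935) + (d + (-140 - 70)*(-129))) = 1/((-339014 + 1/304935) + (-395 + (-140 - 70)*(-129))) = 1/((-339014 + 1/304935) + (-395 - 210*(-129))) = 1/(-103377234089/304935 + (-395 + 27090)) = 1/(-103377234089/304935 + 26695) = 1/(-95236994264/304935) = -304935/95236994264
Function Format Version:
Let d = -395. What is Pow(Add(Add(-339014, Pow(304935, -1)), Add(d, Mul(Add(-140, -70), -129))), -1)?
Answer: Rational(-304935, 95236994264) ≈ -3.2019e-6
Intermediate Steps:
Pow(Add(Add(-339014, Pow(304935, -1)), Add(d, Mul(Add(-140, -70), -129))), -1) = Pow(Add(Add(-339014, Pow(304935, -1)), Add(-395, Mul(Add(-140, -70), -129))), -1) = Pow(Add(Add(-339014, Rational(1, 304935)), Add(-395, Mul(-210, -129))), -1) = Pow(Add(Rational(-103377234089, 304935), Add(-395, 27090)), -1) = Pow(Add(Rational(-103377234089, 304935), 26695), -1) = Pow(Rational(-95236994264, 304935), -1) = Rational(-304935, 95236994264)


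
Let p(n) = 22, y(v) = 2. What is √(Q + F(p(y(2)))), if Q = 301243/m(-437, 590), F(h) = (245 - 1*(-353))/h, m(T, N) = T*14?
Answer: I*√99896545518/67298 ≈ 4.6965*I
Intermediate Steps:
m(T, N) = 14*T
F(h) = 598/h (F(h) = (245 + 353)/h = 598/h)
Q = -301243/6118 (Q = 301243/((14*(-437))) = 301243/(-6118) = 301243*(-1/6118) = -301243/6118 ≈ -49.239)
√(Q + F(p(y(2)))) = √(-301243/6118 + 598/22) = √(-301243/6118 + 598*(1/22)) = √(-301243/6118 + 299/11) = √(-1484391/67298) = I*√99896545518/67298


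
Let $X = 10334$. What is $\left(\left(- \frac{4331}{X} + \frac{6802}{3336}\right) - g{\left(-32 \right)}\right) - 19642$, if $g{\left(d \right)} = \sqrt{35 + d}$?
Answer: $- \frac{169271716039}{8618556} - \sqrt{3} \approx -19642.0$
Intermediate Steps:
$\left(\left(- \frac{4331}{X} + \frac{6802}{3336}\right) - g{\left(-32 \right)}\right) - 19642 = \left(\left(- \frac{4331}{10334} + \frac{6802}{3336}\right) - \sqrt{35 - 32}\right) - 19642 = \left(\left(\left(-4331\right) \frac{1}{10334} + 6802 \cdot \frac{1}{3336}\right) - \sqrt{3}\right) - 19642 = \left(\left(- \frac{4331}{10334} + \frac{3401}{1668}\right) - \sqrt{3}\right) - 19642 = \left(\frac{13960913}{8618556} - \sqrt{3}\right) - 19642 = - \frac{169271716039}{8618556} - \sqrt{3}$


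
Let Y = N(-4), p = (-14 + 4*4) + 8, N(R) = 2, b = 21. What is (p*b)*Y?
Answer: 420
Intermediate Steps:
p = 10 (p = (-14 + 16) + 8 = 2 + 8 = 10)
Y = 2
(p*b)*Y = (10*21)*2 = 210*2 = 420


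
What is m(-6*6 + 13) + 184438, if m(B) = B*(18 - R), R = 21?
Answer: 184507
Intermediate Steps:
m(B) = -3*B (m(B) = B*(18 - 1*21) = B*(18 - 21) = B*(-3) = -3*B)
m(-6*6 + 13) + 184438 = -3*(-6*6 + 13) + 184438 = -3*(-36 + 13) + 184438 = -3*(-23) + 184438 = 69 + 184438 = 184507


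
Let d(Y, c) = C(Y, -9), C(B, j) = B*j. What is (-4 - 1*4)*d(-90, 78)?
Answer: -6480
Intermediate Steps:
d(Y, c) = -9*Y (d(Y, c) = Y*(-9) = -9*Y)
(-4 - 1*4)*d(-90, 78) = (-4 - 1*4)*(-9*(-90)) = (-4 - 4)*810 = -8*810 = -6480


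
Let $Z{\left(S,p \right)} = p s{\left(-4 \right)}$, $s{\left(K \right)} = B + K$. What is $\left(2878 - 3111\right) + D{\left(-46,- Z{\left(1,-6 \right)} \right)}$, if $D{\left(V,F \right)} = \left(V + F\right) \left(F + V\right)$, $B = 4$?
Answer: $1883$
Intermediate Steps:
$s{\left(K \right)} = 4 + K$
$Z{\left(S,p \right)} = 0$ ($Z{\left(S,p \right)} = p \left(4 - 4\right) = p 0 = 0$)
$D{\left(V,F \right)} = \left(F + V\right)^{2}$ ($D{\left(V,F \right)} = \left(F + V\right) \left(F + V\right) = \left(F + V\right)^{2}$)
$\left(2878 - 3111\right) + D{\left(-46,- Z{\left(1,-6 \right)} \right)} = \left(2878 - 3111\right) + \left(\left(-1\right) 0 - 46\right)^{2} = -233 + \left(0 - 46\right)^{2} = -233 + \left(-46\right)^{2} = -233 + 2116 = 1883$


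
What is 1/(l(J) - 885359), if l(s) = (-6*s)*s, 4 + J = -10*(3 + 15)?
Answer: -1/1088495 ≈ -9.1870e-7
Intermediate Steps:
J = -184 (J = -4 - 10*(3 + 15) = -4 - 10*18 = -4 - 180 = -184)
l(s) = -6*s²
1/(l(J) - 885359) = 1/(-6*(-184)² - 885359) = 1/(-6*33856 - 885359) = 1/(-203136 - 885359) = 1/(-1088495) = -1/1088495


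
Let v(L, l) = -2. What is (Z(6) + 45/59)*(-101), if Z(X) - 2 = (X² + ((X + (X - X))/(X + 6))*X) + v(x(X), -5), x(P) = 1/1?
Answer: -236946/59 ≈ -4016.0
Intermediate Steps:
x(P) = 1
Z(X) = X² + X²/(6 + X) (Z(X) = 2 + ((X² + ((X + (X - X))/(X + 6))*X) - 2) = 2 + ((X² + ((X + 0)/(6 + X))*X) - 2) = 2 + ((X² + (X/(6 + X))*X) - 2) = 2 + ((X² + X²/(6 + X)) - 2) = 2 + (-2 + X² + X²/(6 + X)) = X² + X²/(6 + X))
(Z(6) + 45/59)*(-101) = (6²*(7 + 6)/(6 + 6) + 45/59)*(-101) = (36*13/12 + 45*(1/59))*(-101) = (36*(1/12)*13 + 45/59)*(-101) = (39 + 45/59)*(-101) = (2346/59)*(-101) = -236946/59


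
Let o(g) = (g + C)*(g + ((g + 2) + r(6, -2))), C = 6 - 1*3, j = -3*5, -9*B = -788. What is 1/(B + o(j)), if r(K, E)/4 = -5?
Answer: 9/5972 ≈ 0.0015070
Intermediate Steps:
B = 788/9 (B = -⅑*(-788) = 788/9 ≈ 87.556)
r(K, E) = -20 (r(K, E) = 4*(-5) = -20)
j = -15
C = 3 (C = 6 - 3 = 3)
o(g) = (-18 + 2*g)*(3 + g) (o(g) = (g + 3)*(g + ((g + 2) - 20)) = (3 + g)*(g + ((2 + g) - 20)) = (3 + g)*(g + (-18 + g)) = (3 + g)*(-18 + 2*g) = (-18 + 2*g)*(3 + g))
1/(B + o(j)) = 1/(788/9 + (-54 - 12*(-15) + 2*(-15)²)) = 1/(788/9 + (-54 + 180 + 2*225)) = 1/(788/9 + (-54 + 180 + 450)) = 1/(788/9 + 576) = 1/(5972/9) = 9/5972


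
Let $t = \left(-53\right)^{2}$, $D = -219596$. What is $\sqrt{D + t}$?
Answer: $i \sqrt{216787} \approx 465.6 i$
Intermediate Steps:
$t = 2809$
$\sqrt{D + t} = \sqrt{-219596 + 2809} = \sqrt{-216787} = i \sqrt{216787}$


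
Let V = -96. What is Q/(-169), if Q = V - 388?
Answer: 484/169 ≈ 2.8639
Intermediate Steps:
Q = -484 (Q = -96 - 388 = -484)
Q/(-169) = -484/(-169) = -1/169*(-484) = 484/169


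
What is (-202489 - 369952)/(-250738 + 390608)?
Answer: -572441/139870 ≈ -4.0927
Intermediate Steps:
(-202489 - 369952)/(-250738 + 390608) = -572441/139870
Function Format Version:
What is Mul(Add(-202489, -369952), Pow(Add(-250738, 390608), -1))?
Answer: Rational(-572441, 139870) ≈ -4.0927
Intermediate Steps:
Mul(Add(-202489, -369952), Pow(Add(-250738, 390608), -1)) = Mul(-572441, Pow(139870, -1)) = Mul(-572441, Rational(1, 139870)) = Rational(-572441, 139870)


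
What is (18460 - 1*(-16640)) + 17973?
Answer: 53073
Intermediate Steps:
(18460 - 1*(-16640)) + 17973 = (18460 + 16640) + 17973 = 35100 + 17973 = 53073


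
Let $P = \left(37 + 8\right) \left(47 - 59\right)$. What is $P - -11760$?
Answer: $11220$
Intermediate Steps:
$P = -540$ ($P = 45 \left(-12\right) = -540$)
$P - -11760 = -540 - -11760 = -540 + 11760 = 11220$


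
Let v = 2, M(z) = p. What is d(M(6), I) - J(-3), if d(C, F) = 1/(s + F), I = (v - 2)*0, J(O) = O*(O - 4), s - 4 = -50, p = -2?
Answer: -967/46 ≈ -21.022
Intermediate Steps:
M(z) = -2
s = -46 (s = 4 - 50 = -46)
J(O) = O*(-4 + O)
I = 0 (I = (2 - 2)*0 = 0*0 = 0)
d(C, F) = 1/(-46 + F)
d(M(6), I) - J(-3) = 1/(-46 + 0) - (-3)*(-4 - 3) = 1/(-46) - (-3)*(-7) = -1/46 - 1*21 = -1/46 - 21 = -967/46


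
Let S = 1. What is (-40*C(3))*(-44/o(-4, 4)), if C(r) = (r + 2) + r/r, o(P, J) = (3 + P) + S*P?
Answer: -2112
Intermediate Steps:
o(P, J) = 3 + 2*P (o(P, J) = (3 + P) + 1*P = (3 + P) + P = 3 + 2*P)
C(r) = 3 + r (C(r) = (2 + r) + 1 = 3 + r)
(-40*C(3))*(-44/o(-4, 4)) = (-40*(3 + 3))*(-44/(3 + 2*(-4))) = (-40*6)*(-44/(3 - 8)) = -(-10560)/(-5) = -(-10560)*(-1)/5 = -240*44/5 = -2112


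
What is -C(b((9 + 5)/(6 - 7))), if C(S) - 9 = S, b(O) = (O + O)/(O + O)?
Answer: -10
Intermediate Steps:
b(O) = 1 (b(O) = (2*O)/((2*O)) = (2*O)*(1/(2*O)) = 1)
C(S) = 9 + S
-C(b((9 + 5)/(6 - 7))) = -(9 + 1) = -1*10 = -10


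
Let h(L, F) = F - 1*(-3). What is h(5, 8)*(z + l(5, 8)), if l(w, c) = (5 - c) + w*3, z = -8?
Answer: 44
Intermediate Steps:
h(L, F) = 3 + F (h(L, F) = F + 3 = 3 + F)
l(w, c) = 5 - c + 3*w (l(w, c) = (5 - c) + 3*w = 5 - c + 3*w)
h(5, 8)*(z + l(5, 8)) = (3 + 8)*(-8 + (5 - 1*8 + 3*5)) = 11*(-8 + (5 - 8 + 15)) = 11*(-8 + 12) = 11*4 = 44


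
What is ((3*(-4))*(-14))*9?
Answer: 1512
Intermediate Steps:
((3*(-4))*(-14))*9 = -12*(-14)*9 = 168*9 = 1512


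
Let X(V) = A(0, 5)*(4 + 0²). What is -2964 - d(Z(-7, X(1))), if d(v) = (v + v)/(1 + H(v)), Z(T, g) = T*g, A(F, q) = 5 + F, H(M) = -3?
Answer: -3104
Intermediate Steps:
X(V) = 20 (X(V) = (5 + 0)*(4 + 0²) = 5*(4 + 0) = 5*4 = 20)
d(v) = -v (d(v) = (v + v)/(1 - 3) = (2*v)/(-2) = (2*v)*(-½) = -v)
-2964 - d(Z(-7, X(1))) = -2964 - (-1)*(-7*20) = -2964 - (-1)*(-140) = -2964 - 1*140 = -2964 - 140 = -3104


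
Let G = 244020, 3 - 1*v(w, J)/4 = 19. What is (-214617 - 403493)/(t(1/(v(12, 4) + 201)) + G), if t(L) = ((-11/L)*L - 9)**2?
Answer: -61811/24442 ≈ -2.5289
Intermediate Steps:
v(w, J) = -64 (v(w, J) = 12 - 4*19 = 12 - 76 = -64)
t(L) = 400 (t(L) = (-11 - 9)**2 = (-20)**2 = 400)
(-214617 - 403493)/(t(1/(v(12, 4) + 201)) + G) = (-214617 - 403493)/(400 + 244020) = -618110/244420 = -618110*1/244420 = -61811/24442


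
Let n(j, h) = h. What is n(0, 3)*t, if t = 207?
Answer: 621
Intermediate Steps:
n(0, 3)*t = 3*207 = 621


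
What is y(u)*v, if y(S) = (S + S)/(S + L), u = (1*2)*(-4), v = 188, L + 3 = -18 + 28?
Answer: 3008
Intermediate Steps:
L = 7 (L = -3 + (-18 + 28) = -3 + 10 = 7)
u = -8 (u = 2*(-4) = -8)
y(S) = 2*S/(7 + S) (y(S) = (S + S)/(S + 7) = (2*S)/(7 + S) = 2*S/(7 + S))
y(u)*v = (2*(-8)/(7 - 8))*188 = (2*(-8)/(-1))*188 = (2*(-8)*(-1))*188 = 16*188 = 3008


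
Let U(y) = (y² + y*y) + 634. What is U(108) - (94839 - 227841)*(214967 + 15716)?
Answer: 30681324328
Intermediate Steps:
U(y) = 634 + 2*y² (U(y) = (y² + y²) + 634 = 2*y² + 634 = 634 + 2*y²)
U(108) - (94839 - 227841)*(214967 + 15716) = (634 + 2*108²) - (94839 - 227841)*(214967 + 15716) = (634 + 2*11664) - (-133002)*230683 = (634 + 23328) - 1*(-30681300366) = 23962 + 30681300366 = 30681324328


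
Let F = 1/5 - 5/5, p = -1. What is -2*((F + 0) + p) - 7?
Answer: -17/5 ≈ -3.4000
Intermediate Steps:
F = -⅘ (F = 1*(⅕) - 5*⅕ = ⅕ - 1 = -⅘ ≈ -0.80000)
-2*((F + 0) + p) - 7 = -2*((-⅘ + 0) - 1) - 7 = -2*(-⅘ - 1) - 7 = -2*(-9/5) - 7 = 18/5 - 7 = -17/5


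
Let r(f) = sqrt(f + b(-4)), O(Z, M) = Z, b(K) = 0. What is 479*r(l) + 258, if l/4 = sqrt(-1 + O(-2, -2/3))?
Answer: 258 + 958*3**(1/4)*sqrt(I) ≈ 1149.5 + 891.52*I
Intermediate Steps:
l = 4*I*sqrt(3) (l = 4*sqrt(-1 - 2) = 4*sqrt(-3) = 4*(I*sqrt(3)) = 4*I*sqrt(3) ≈ 6.9282*I)
r(f) = sqrt(f) (r(f) = sqrt(f + 0) = sqrt(f))
479*r(l) + 258 = 479*sqrt(4*I*sqrt(3)) + 258 = 479*(2*3**(1/4)*sqrt(I)) + 258 = 958*3**(1/4)*sqrt(I) + 258 = 258 + 958*3**(1/4)*sqrt(I)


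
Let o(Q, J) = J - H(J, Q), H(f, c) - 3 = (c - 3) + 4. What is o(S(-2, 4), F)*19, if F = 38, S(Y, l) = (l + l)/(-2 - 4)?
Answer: 2014/3 ≈ 671.33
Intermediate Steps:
S(Y, l) = -l/3 (S(Y, l) = (2*l)/(-6) = (2*l)*(-⅙) = -l/3)
H(f, c) = 4 + c (H(f, c) = 3 + ((c - 3) + 4) = 3 + ((-3 + c) + 4) = 3 + (1 + c) = 4 + c)
o(Q, J) = -4 + J - Q (o(Q, J) = J - (4 + Q) = J + (-4 - Q) = -4 + J - Q)
o(S(-2, 4), F)*19 = (-4 + 38 - (-1)*4/3)*19 = (-4 + 38 - 1*(-4/3))*19 = (-4 + 38 + 4/3)*19 = (106/3)*19 = 2014/3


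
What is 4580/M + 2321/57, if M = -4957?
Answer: 11244137/282549 ≈ 39.795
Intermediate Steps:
4580/M + 2321/57 = 4580/(-4957) + 2321/57 = 4580*(-1/4957) + 2321*(1/57) = -4580/4957 + 2321/57 = 11244137/282549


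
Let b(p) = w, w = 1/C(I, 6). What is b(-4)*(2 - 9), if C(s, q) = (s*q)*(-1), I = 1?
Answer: 7/6 ≈ 1.1667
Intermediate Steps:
C(s, q) = -q*s (C(s, q) = (q*s)*(-1) = -q*s)
w = -⅙ (w = 1/(-1*6*1) = 1/(-6) = -⅙ ≈ -0.16667)
b(p) = -⅙
b(-4)*(2 - 9) = -(2 - 9)/6 = -⅙*(-7) = 7/6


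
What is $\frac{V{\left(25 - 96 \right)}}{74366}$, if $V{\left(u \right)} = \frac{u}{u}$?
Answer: $\frac{1}{74366} \approx 1.3447 \cdot 10^{-5}$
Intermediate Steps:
$V{\left(u \right)} = 1$
$\frac{V{\left(25 - 96 \right)}}{74366} = 1 \cdot \frac{1}{74366} = \frac{1}{74366}$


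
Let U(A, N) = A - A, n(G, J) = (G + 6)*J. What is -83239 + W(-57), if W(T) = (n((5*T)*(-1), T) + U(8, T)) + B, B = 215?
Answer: -99611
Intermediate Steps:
n(G, J) = J*(6 + G) (n(G, J) = (6 + G)*J = J*(6 + G))
U(A, N) = 0
W(T) = 215 + T*(6 - 5*T) (W(T) = (T*(6 + (5*T)*(-1)) + 0) + 215 = (T*(6 - 5*T) + 0) + 215 = T*(6 - 5*T) + 215 = 215 + T*(6 - 5*T))
-83239 + W(-57) = -83239 + (215 - 1*(-57)*(-6 + 5*(-57))) = -83239 + (215 - 1*(-57)*(-6 - 285)) = -83239 + (215 - 1*(-57)*(-291)) = -83239 + (215 - 16587) = -83239 - 16372 = -99611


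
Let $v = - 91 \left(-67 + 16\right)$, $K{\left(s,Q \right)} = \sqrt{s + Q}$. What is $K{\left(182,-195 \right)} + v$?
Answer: $4641 + i \sqrt{13} \approx 4641.0 + 3.6056 i$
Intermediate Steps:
$K{\left(s,Q \right)} = \sqrt{Q + s}$
$v = 4641$ ($v = \left(-91\right) \left(-51\right) = 4641$)
$K{\left(182,-195 \right)} + v = \sqrt{-195 + 182} + 4641 = \sqrt{-13} + 4641 = i \sqrt{13} + 4641 = 4641 + i \sqrt{13}$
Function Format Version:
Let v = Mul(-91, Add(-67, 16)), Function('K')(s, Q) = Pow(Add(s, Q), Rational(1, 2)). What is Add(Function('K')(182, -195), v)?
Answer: Add(4641, Mul(I, Pow(13, Rational(1, 2)))) ≈ Add(4641.0, Mul(3.6056, I))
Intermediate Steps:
Function('K')(s, Q) = Pow(Add(Q, s), Rational(1, 2))
v = 4641 (v = Mul(-91, -51) = 4641)
Add(Function('K')(182, -195), v) = Add(Pow(Add(-195, 182), Rational(1, 2)), 4641) = Add(Pow(-13, Rational(1, 2)), 4641) = Add(Mul(I, Pow(13, Rational(1, 2))), 4641) = Add(4641, Mul(I, Pow(13, Rational(1, 2))))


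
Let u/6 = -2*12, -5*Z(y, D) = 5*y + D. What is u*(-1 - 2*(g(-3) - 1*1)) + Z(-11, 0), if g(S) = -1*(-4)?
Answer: 1019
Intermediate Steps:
g(S) = 4
Z(y, D) = -y - D/5 (Z(y, D) = -(5*y + D)/5 = -(D + 5*y)/5 = -y - D/5)
u = -144 (u = 6*(-2*12) = 6*(-24) = -144)
u*(-1 - 2*(g(-3) - 1*1)) + Z(-11, 0) = -144*(-1 - 2*(4 - 1*1)) + (-1*(-11) - ⅕*0) = -144*(-1 - 2*(4 - 1)) + (11 + 0) = -144*(-1 - 2*3) + 11 = -144*(-1 - 6) + 11 = -144*(-7) + 11 = 1008 + 11 = 1019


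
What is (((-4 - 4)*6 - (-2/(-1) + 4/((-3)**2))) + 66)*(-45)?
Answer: -700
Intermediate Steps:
(((-4 - 4)*6 - (-2/(-1) + 4/((-3)**2))) + 66)*(-45) = ((-8*6 - (-2*(-1) + 4/9)) + 66)*(-45) = ((-48 - (2 + 4*(1/9))) + 66)*(-45) = ((-48 - (2 + 4/9)) + 66)*(-45) = ((-48 - 1*22/9) + 66)*(-45) = ((-48 - 22/9) + 66)*(-45) = (-454/9 + 66)*(-45) = (140/9)*(-45) = -700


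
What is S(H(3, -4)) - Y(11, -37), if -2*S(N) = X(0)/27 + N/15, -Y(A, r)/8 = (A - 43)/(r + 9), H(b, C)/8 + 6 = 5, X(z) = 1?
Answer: 17749/1890 ≈ 9.3910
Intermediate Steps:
H(b, C) = -8 (H(b, C) = -48 + 8*5 = -48 + 40 = -8)
Y(A, r) = -8*(-43 + A)/(9 + r) (Y(A, r) = -8*(A - 43)/(r + 9) = -8*(-43 + A)/(9 + r))
S(N) = -1/54 - N/30 (S(N) = -(1/27 + N/15)/2 = -1/54 - N/30)
S(H(3, -4)) - Y(11, -37) = (-1/54 - 1/30*(-8)) - 8*(43 - 1*11)/(9 - 37) = (-1/54 + 4/15) - 8*(43 - 11)/(-28) = 67/270 - 8*(-1)*32/28 = 67/270 - 1*(-64/7) = 67/270 + 64/7 = 17749/1890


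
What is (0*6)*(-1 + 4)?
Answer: 0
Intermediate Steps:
(0*6)*(-1 + 4) = 0*3 = 0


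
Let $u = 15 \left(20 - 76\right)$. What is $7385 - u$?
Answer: $8225$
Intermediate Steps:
$u = -840$ ($u = 15 \left(-56\right) = -840$)
$7385 - u = 7385 - -840 = 7385 + 840 = 8225$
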